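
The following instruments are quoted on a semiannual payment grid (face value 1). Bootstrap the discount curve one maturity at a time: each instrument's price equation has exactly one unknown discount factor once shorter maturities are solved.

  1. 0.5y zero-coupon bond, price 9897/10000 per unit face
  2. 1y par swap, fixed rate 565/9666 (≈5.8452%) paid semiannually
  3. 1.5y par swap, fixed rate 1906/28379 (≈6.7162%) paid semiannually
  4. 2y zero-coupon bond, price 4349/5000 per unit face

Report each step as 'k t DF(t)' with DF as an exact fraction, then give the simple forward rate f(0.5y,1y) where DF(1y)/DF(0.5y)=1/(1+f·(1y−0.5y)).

step 1 [0.5y] zero: DF = P = 9897/10000 ≈ 0.989700
step 2 [1y] swap r/2=565/19332: DF=(1 − 565/19332·(0.989700))/(1+565/19332) = 1887/2000 ≈ 0.943500
step 3 [1.5y] swap r/2=953/28379: DF=(1 − 953/28379·(0.989700+0.943500))/(1+953/28379) = 9047/10000 ≈ 0.904700
step 4 [2y] zero: DF = P = 4349/5000 ≈ 0.869800

1 1/2 9897/10000
2 1 1887/2000
3 3/2 9047/10000
4 2 4349/5000
f(0.5y,1y) = ((9897/10000)/(1887/2000) − 1)/(1/2) = 308/3145 ≈ 9.7933%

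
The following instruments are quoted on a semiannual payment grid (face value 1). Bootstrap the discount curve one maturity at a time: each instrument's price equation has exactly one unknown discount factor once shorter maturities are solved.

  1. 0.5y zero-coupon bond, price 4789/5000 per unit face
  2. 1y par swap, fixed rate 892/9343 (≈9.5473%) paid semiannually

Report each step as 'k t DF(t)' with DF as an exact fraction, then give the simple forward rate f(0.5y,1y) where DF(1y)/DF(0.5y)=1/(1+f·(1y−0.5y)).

1 1/2 4789/5000
2 1 2277/2500
f(0.5y,1y) = ((4789/5000)/(2277/2500) − 1)/(1/2) = 235/2277 ≈ 10.3206%

step 1 [0.5y] zero: DF = P = 4789/5000 ≈ 0.957800
step 2 [1y] swap r/2=446/9343: DF=(1 − 446/9343·(0.957800))/(1+446/9343) = 2277/2500 ≈ 0.910800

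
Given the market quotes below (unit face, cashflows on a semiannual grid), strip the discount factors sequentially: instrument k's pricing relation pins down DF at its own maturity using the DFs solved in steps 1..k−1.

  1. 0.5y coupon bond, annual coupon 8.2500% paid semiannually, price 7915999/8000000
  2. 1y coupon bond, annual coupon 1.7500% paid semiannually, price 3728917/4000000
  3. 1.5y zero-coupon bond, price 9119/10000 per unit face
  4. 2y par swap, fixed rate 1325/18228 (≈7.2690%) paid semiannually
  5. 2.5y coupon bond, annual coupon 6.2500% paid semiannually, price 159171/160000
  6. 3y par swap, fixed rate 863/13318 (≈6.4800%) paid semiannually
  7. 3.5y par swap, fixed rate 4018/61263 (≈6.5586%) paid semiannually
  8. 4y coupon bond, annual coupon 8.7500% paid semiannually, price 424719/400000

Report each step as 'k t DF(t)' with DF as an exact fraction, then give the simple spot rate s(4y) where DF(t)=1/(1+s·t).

1 1/2 9503/10000
2 1 9159/10000
3 3/2 9119/10000
4 2 347/400
5 5/2 4271/5000
6 3 4137/5000
7 7/2 7991/10000
8 4 1521/2000
s(4y) = (1/(1521/2000) − 1)/(4) = 479/6084 ≈ 7.8731%

step 1 [0.5y] bond c/2=33/800: DF=(7915999/8000000 − 33/800·(0))/(1+33/800) = 9503/10000 ≈ 0.950300
step 2 [1y] bond c/2=7/800: DF=(3728917/4000000 − 7/800·(0.950300))/(1+7/800) = 9159/10000 ≈ 0.915900
step 3 [1.5y] zero: DF = P = 9119/10000 ≈ 0.911900
step 4 [2y] swap r/2=1325/36456: DF=(1 − 1325/36456·(0.950300+0.915900+0.911900))/(1+1325/36456) = 347/400 ≈ 0.867500
step 5 [2.5y] bond c/2=1/32: DF=(159171/160000 − 1/32·(0.950300+0.915900+0.911900+0.867500))/(1+1/32) = 4271/5000 ≈ 0.854200
step 6 [3y] swap r/2=863/26636: DF=(1 − 863/26636·(0.950300+0.915900+0.911900+0.867500+0.854200))/(1+863/26636) = 4137/5000 ≈ 0.827400
step 7 [3.5y] swap r/2=2009/61263: DF=(1 − 2009/61263·(0.950300+0.915900+0.911900+0.867500+0.854200+0.827400))/(1+2009/61263) = 7991/10000 ≈ 0.799100
step 8 [4y] bond c/2=7/160: DF=(424719/400000 − 7/160·(0.950300+0.915900+0.911900+0.867500+0.854200+0.827400+0.799100))/(1+7/160) = 1521/2000 ≈ 0.760500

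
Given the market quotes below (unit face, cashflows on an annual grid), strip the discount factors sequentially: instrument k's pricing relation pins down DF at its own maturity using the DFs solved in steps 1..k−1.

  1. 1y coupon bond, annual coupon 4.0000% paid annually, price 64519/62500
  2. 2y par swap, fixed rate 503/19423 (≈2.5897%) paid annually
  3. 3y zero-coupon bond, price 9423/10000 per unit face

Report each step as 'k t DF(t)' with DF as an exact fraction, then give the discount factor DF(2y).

step 1 [1y] bond c/1=1/25: DF=(64519/62500 − 1/25·(0))/(1+1/25) = 4963/5000 ≈ 0.992600
step 2 [2y] swap r/1=503/19423: DF=(1 − 503/19423·(0.992600))/(1+503/19423) = 9497/10000 ≈ 0.949700
step 3 [3y] zero: DF = P = 9423/10000 ≈ 0.942300

1 1 4963/5000
2 2 9497/10000
3 3 9423/10000
DF(2y) = 9497/10000 ≈ 0.949700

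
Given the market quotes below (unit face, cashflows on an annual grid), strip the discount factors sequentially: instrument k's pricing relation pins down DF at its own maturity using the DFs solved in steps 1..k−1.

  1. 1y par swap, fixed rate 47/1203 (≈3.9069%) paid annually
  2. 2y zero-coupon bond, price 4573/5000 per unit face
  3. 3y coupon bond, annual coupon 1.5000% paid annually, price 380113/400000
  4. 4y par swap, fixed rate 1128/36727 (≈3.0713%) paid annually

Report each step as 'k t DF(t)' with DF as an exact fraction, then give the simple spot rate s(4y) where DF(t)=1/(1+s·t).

step 1 [1y] swap r/1=47/1203: DF=(1 − 47/1203·(0))/(1+47/1203) = 1203/1250 ≈ 0.962400
step 2 [2y] zero: DF = P = 4573/5000 ≈ 0.914600
step 3 [3y] bond c/1=3/200: DF=(380113/400000 − 3/200·(0.962400+0.914600))/(1+3/200) = 1817/2000 ≈ 0.908500
step 4 [4y] swap r/1=1128/36727: DF=(1 − 1128/36727·(0.962400+0.914600+0.908500))/(1+1128/36727) = 1109/1250 ≈ 0.887200

1 1 1203/1250
2 2 4573/5000
3 3 1817/2000
4 4 1109/1250
s(4y) = (1/(1109/1250) − 1)/(4) = 141/4436 ≈ 3.1785%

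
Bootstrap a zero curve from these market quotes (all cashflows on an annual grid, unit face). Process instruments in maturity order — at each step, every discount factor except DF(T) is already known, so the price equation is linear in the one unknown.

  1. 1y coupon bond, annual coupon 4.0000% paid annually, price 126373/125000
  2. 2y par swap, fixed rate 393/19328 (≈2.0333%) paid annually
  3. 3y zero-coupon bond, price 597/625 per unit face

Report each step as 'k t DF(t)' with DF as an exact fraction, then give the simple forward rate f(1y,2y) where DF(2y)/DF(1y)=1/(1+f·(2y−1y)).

1 1 9721/10000
2 2 9607/10000
3 3 597/625
f(1y,2y) = ((9721/10000)/(9607/10000) − 1)/(1) = 114/9607 ≈ 1.1866%

step 1 [1y] bond c/1=1/25: DF=(126373/125000 − 1/25·(0))/(1+1/25) = 9721/10000 ≈ 0.972100
step 2 [2y] swap r/1=393/19328: DF=(1 − 393/19328·(0.972100))/(1+393/19328) = 9607/10000 ≈ 0.960700
step 3 [3y] zero: DF = P = 597/625 ≈ 0.955200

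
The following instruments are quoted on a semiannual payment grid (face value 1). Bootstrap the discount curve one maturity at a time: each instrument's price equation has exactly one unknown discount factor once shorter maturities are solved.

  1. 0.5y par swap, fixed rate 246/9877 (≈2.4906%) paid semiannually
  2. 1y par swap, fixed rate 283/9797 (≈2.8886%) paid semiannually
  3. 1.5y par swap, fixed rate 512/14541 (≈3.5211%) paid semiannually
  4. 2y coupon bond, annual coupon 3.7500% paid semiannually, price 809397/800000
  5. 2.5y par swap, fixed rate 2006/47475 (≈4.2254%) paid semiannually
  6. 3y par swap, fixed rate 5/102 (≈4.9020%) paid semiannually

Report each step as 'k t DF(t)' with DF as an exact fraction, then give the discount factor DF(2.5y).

1 1/2 9877/10000
2 1 9717/10000
3 3/2 593/625
4 2 2349/2500
5 5/2 8997/10000
6 3 69/80
DF(2.5y) = 8997/10000 ≈ 0.899700

step 1 [0.5y] swap r/2=123/9877: DF=(1 − 123/9877·(0))/(1+123/9877) = 9877/10000 ≈ 0.987700
step 2 [1y] swap r/2=283/19594: DF=(1 − 283/19594·(0.987700))/(1+283/19594) = 9717/10000 ≈ 0.971700
step 3 [1.5y] swap r/2=256/14541: DF=(1 − 256/14541·(0.987700+0.971700))/(1+256/14541) = 593/625 ≈ 0.948800
step 4 [2y] bond c/2=3/160: DF=(809397/800000 − 3/160·(0.987700+0.971700+0.948800))/(1+3/160) = 2349/2500 ≈ 0.939600
step 5 [2.5y] swap r/2=1003/47475: DF=(1 − 1003/47475·(0.987700+0.971700+0.948800+0.939600))/(1+1003/47475) = 8997/10000 ≈ 0.899700
step 6 [3y] swap r/2=5/204: DF=(1 − 5/204·(0.987700+0.971700+0.948800+0.939600+0.899700))/(1+5/204) = 69/80 ≈ 0.862500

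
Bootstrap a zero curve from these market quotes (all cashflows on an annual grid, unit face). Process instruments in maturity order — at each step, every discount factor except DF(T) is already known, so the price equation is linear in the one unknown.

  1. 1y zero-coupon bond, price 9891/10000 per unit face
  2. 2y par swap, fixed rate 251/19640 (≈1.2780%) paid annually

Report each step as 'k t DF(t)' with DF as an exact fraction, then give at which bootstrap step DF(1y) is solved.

step 1 [1y] zero: DF = P = 9891/10000 ≈ 0.989100
step 2 [2y] swap r/1=251/19640: DF=(1 − 251/19640·(0.989100))/(1+251/19640) = 9749/10000 ≈ 0.974900

1 1 9891/10000
2 2 9749/10000
DF(1y) is solved at step 1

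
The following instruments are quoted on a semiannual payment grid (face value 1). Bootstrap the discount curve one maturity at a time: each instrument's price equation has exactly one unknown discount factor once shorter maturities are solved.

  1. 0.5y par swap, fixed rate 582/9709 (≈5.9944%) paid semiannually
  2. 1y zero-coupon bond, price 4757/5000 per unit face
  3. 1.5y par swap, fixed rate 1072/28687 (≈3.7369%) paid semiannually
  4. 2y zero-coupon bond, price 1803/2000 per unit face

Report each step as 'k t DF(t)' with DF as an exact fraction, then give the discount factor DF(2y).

1 1/2 9709/10000
2 1 4757/5000
3 3/2 1183/1250
4 2 1803/2000
DF(2y) = 1803/2000 ≈ 0.901500

step 1 [0.5y] swap r/2=291/9709: DF=(1 − 291/9709·(0))/(1+291/9709) = 9709/10000 ≈ 0.970900
step 2 [1y] zero: DF = P = 4757/5000 ≈ 0.951400
step 3 [1.5y] swap r/2=536/28687: DF=(1 − 536/28687·(0.970900+0.951400))/(1+536/28687) = 1183/1250 ≈ 0.946400
step 4 [2y] zero: DF = P = 1803/2000 ≈ 0.901500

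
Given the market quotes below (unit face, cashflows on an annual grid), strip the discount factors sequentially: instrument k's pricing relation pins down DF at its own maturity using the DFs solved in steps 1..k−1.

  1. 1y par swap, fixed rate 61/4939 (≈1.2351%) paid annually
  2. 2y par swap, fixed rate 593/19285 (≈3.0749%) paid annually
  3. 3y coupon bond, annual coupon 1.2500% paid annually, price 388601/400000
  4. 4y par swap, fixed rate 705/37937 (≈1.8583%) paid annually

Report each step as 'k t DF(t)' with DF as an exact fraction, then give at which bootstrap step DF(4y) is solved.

1 1 4939/5000
2 2 9407/10000
3 3 9357/10000
4 4 1859/2000
DF(4y) is solved at step 4

step 1 [1y] swap r/1=61/4939: DF=(1 − 61/4939·(0))/(1+61/4939) = 4939/5000 ≈ 0.987800
step 2 [2y] swap r/1=593/19285: DF=(1 − 593/19285·(0.987800))/(1+593/19285) = 9407/10000 ≈ 0.940700
step 3 [3y] bond c/1=1/80: DF=(388601/400000 − 1/80·(0.987800+0.940700))/(1+1/80) = 9357/10000 ≈ 0.935700
step 4 [4y] swap r/1=705/37937: DF=(1 − 705/37937·(0.987800+0.940700+0.935700))/(1+705/37937) = 1859/2000 ≈ 0.929500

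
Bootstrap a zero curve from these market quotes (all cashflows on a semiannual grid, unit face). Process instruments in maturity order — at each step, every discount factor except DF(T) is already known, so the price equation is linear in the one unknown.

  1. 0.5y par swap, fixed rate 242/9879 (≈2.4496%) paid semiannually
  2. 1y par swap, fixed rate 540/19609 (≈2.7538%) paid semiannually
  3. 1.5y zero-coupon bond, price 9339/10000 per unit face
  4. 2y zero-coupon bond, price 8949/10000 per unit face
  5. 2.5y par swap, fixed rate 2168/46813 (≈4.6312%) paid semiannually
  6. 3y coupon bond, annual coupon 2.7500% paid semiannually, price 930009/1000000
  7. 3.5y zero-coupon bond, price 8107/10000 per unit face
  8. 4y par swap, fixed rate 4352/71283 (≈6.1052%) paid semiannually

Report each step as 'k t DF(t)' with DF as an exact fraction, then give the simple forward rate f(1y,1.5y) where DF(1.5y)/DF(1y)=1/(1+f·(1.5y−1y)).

step 1 [0.5y] swap r/2=121/9879: DF=(1 − 121/9879·(0))/(1+121/9879) = 9879/10000 ≈ 0.987900
step 2 [1y] swap r/2=270/19609: DF=(1 − 270/19609·(0.987900))/(1+270/19609) = 973/1000 ≈ 0.973000
step 3 [1.5y] zero: DF = P = 9339/10000 ≈ 0.933900
step 4 [2y] zero: DF = P = 8949/10000 ≈ 0.894900
step 5 [2.5y] swap r/2=1084/46813: DF=(1 − 1084/46813·(0.987900+0.973000+0.933900+0.894900))/(1+1084/46813) = 2229/2500 ≈ 0.891600
step 6 [3y] bond c/2=11/800: DF=(930009/1000000 − 11/800·(0.987900+0.973000+0.933900+0.894900+0.891600))/(1+11/800) = 8539/10000 ≈ 0.853900
step 7 [3.5y] zero: DF = P = 8107/10000 ≈ 0.810700
step 8 [4y] swap r/2=2176/71283: DF=(1 − 2176/71283·(0.987900+0.973000+0.933900+0.894900+0.891600+0.853900+0.810700))/(1+2176/71283) = 489/625 ≈ 0.782400

1 1/2 9879/10000
2 1 973/1000
3 3/2 9339/10000
4 2 8949/10000
5 5/2 2229/2500
6 3 8539/10000
7 7/2 8107/10000
8 4 489/625
f(1y,1.5y) = ((973/1000)/(9339/10000) − 1)/(1/2) = 782/9339 ≈ 8.3735%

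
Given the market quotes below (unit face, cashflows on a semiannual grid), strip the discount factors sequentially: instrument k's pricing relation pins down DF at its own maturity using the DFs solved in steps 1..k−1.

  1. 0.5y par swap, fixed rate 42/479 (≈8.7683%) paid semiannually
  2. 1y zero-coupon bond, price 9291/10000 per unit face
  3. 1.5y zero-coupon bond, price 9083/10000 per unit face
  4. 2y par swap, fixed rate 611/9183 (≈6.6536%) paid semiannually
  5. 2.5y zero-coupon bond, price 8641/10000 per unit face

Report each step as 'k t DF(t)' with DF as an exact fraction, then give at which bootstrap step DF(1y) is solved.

step 1 [0.5y] swap r/2=21/479: DF=(1 − 21/479·(0))/(1+21/479) = 479/500 ≈ 0.958000
step 2 [1y] zero: DF = P = 9291/10000 ≈ 0.929100
step 3 [1.5y] zero: DF = P = 9083/10000 ≈ 0.908300
step 4 [2y] swap r/2=611/18366: DF=(1 − 611/18366·(0.958000+0.929100+0.908300))/(1+611/18366) = 4389/5000 ≈ 0.877800
step 5 [2.5y] zero: DF = P = 8641/10000 ≈ 0.864100

1 1/2 479/500
2 1 9291/10000
3 3/2 9083/10000
4 2 4389/5000
5 5/2 8641/10000
DF(1y) is solved at step 2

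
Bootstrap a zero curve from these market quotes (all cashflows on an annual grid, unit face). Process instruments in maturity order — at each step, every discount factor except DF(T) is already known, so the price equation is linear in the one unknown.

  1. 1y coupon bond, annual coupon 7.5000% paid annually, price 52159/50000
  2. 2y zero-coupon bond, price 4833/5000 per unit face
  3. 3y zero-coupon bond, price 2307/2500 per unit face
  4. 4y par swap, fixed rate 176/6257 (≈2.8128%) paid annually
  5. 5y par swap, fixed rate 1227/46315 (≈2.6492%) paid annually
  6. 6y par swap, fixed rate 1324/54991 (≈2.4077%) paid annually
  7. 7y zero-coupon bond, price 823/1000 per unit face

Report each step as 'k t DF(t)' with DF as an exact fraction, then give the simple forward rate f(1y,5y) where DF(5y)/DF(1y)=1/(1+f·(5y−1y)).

step 1 [1y] bond c/1=3/40: DF=(52159/50000 − 3/40·(0))/(1+3/40) = 1213/1250 ≈ 0.970400
step 2 [2y] zero: DF = P = 4833/5000 ≈ 0.966600
step 3 [3y] zero: DF = P = 2307/2500 ≈ 0.922800
step 4 [4y] swap r/1=176/6257: DF=(1 − 176/6257·(0.970400+0.966600+0.922800))/(1+176/6257) = 559/625 ≈ 0.894400
step 5 [5y] swap r/1=1227/46315: DF=(1 − 1227/46315·(0.970400+0.966600+0.922800+0.894400))/(1+1227/46315) = 8773/10000 ≈ 0.877300
step 6 [6y] swap r/1=1324/54991: DF=(1 − 1324/54991·(0.970400+0.966600+0.922800+0.894400+0.877300))/(1+1324/54991) = 2169/2500 ≈ 0.867600
step 7 [7y] zero: DF = P = 823/1000 ≈ 0.823000

1 1 1213/1250
2 2 4833/5000
3 3 2307/2500
4 4 559/625
5 5 8773/10000
6 6 2169/2500
7 7 823/1000
f(1y,5y) = ((1213/1250)/(8773/10000) − 1)/(4) = 931/35092 ≈ 2.6530%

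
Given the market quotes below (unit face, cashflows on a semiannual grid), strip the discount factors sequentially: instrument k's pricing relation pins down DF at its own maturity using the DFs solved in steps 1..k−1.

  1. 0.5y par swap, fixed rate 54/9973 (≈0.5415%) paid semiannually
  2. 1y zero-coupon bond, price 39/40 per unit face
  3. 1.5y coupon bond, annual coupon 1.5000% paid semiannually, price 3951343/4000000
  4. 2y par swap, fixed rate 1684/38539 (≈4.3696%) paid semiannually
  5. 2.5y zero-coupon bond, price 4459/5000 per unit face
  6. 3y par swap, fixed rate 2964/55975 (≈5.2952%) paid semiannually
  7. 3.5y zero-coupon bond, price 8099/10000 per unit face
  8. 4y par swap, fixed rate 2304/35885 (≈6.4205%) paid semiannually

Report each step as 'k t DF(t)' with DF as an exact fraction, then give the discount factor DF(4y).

step 1 [0.5y] swap r/2=27/9973: DF=(1 − 27/9973·(0))/(1+27/9973) = 9973/10000 ≈ 0.997300
step 2 [1y] zero: DF = P = 39/40 ≈ 0.975000
step 3 [1.5y] bond c/2=3/400: DF=(3951343/4000000 − 3/400·(0.997300+0.975000))/(1+3/400) = 4829/5000 ≈ 0.965800
step 4 [2y] swap r/2=842/38539: DF=(1 − 842/38539·(0.997300+0.975000+0.965800))/(1+842/38539) = 4579/5000 ≈ 0.915800
step 5 [2.5y] zero: DF = P = 4459/5000 ≈ 0.891800
step 6 [3y] swap r/2=1482/55975: DF=(1 − 1482/55975·(0.997300+0.975000+0.965800+0.915800+0.891800))/(1+1482/55975) = 4259/5000 ≈ 0.851800
step 7 [3.5y] zero: DF = P = 8099/10000 ≈ 0.809900
step 8 [4y] swap r/2=1152/35885: DF=(1 − 1152/35885·(0.997300+0.975000+0.965800+0.915800+0.891800+0.851800+0.809900))/(1+1152/35885) = 481/625 ≈ 0.769600

1 1/2 9973/10000
2 1 39/40
3 3/2 4829/5000
4 2 4579/5000
5 5/2 4459/5000
6 3 4259/5000
7 7/2 8099/10000
8 4 481/625
DF(4y) = 481/625 ≈ 0.769600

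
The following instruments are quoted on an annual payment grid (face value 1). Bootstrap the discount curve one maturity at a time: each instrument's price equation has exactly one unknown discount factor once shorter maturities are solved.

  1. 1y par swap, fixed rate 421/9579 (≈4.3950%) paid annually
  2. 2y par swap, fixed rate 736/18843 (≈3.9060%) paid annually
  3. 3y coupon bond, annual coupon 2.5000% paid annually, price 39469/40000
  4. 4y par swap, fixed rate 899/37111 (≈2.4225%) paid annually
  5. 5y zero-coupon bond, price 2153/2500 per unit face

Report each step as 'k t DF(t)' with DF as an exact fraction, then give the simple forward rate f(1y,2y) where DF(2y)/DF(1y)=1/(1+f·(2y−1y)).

1 1 9579/10000
2 2 579/625
3 3 9167/10000
4 4 9101/10000
5 5 2153/2500
f(1y,2y) = ((9579/10000)/(579/625) − 1)/(1) = 105/3088 ≈ 3.4003%

step 1 [1y] swap r/1=421/9579: DF=(1 − 421/9579·(0))/(1+421/9579) = 9579/10000 ≈ 0.957900
step 2 [2y] swap r/1=736/18843: DF=(1 − 736/18843·(0.957900))/(1+736/18843) = 579/625 ≈ 0.926400
step 3 [3y] bond c/1=1/40: DF=(39469/40000 − 1/40·(0.957900+0.926400))/(1+1/40) = 9167/10000 ≈ 0.916700
step 4 [4y] swap r/1=899/37111: DF=(1 − 899/37111·(0.957900+0.926400+0.916700))/(1+899/37111) = 9101/10000 ≈ 0.910100
step 5 [5y] zero: DF = P = 2153/2500 ≈ 0.861200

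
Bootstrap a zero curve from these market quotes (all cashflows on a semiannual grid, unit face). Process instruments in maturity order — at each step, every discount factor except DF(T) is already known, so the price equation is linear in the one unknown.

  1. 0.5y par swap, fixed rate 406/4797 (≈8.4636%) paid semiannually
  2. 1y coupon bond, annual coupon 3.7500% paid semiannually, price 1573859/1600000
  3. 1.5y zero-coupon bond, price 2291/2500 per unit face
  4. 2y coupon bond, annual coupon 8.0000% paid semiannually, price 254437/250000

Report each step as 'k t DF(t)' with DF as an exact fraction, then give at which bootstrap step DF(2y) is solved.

1 1/2 4797/5000
2 1 9479/10000
3 3/2 2291/2500
4 2 87/100
DF(2y) is solved at step 4

step 1 [0.5y] swap r/2=203/4797: DF=(1 − 203/4797·(0))/(1+203/4797) = 4797/5000 ≈ 0.959400
step 2 [1y] bond c/2=3/160: DF=(1573859/1600000 − 3/160·(0.959400))/(1+3/160) = 9479/10000 ≈ 0.947900
step 3 [1.5y] zero: DF = P = 2291/2500 ≈ 0.916400
step 4 [2y] bond c/2=1/25: DF=(254437/250000 − 1/25·(0.959400+0.947900+0.916400))/(1+1/25) = 87/100 ≈ 0.870000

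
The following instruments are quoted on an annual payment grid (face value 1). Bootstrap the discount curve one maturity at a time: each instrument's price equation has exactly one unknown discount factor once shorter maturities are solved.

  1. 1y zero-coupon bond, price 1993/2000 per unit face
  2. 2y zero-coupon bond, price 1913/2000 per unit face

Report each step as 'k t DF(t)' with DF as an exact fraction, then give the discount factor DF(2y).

1 1 1993/2000
2 2 1913/2000
DF(2y) = 1913/2000 ≈ 0.956500

step 1 [1y] zero: DF = P = 1993/2000 ≈ 0.996500
step 2 [2y] zero: DF = P = 1913/2000 ≈ 0.956500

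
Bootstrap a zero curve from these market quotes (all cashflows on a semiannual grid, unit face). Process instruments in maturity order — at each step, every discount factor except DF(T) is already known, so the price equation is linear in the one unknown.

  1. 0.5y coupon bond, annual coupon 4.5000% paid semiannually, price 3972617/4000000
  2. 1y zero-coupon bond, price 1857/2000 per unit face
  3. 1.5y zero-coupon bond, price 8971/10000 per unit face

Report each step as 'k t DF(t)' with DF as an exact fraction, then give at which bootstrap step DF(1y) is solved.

step 1 [0.5y] bond c/2=9/400: DF=(3972617/4000000 − 9/400·(0))/(1+9/400) = 9713/10000 ≈ 0.971300
step 2 [1y] zero: DF = P = 1857/2000 ≈ 0.928500
step 3 [1.5y] zero: DF = P = 8971/10000 ≈ 0.897100

1 1/2 9713/10000
2 1 1857/2000
3 3/2 8971/10000
DF(1y) is solved at step 2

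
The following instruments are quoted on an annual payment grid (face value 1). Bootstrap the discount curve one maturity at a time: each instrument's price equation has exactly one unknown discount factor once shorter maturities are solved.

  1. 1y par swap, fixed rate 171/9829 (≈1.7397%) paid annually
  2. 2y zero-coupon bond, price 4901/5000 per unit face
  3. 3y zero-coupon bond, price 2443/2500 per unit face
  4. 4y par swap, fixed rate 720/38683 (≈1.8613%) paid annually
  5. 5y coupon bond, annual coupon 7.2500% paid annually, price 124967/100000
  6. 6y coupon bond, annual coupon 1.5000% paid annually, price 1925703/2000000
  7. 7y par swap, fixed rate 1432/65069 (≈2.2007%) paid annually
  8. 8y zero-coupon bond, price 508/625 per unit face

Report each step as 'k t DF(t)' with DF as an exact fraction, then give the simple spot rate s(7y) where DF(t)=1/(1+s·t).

step 1 [1y] swap r/1=171/9829: DF=(1 − 171/9829·(0))/(1+171/9829) = 9829/10000 ≈ 0.982900
step 2 [2y] zero: DF = P = 4901/5000 ≈ 0.980200
step 3 [3y] zero: DF = P = 2443/2500 ≈ 0.977200
step 4 [4y] swap r/1=720/38683: DF=(1 − 720/38683·(0.982900+0.980200+0.977200))/(1+720/38683) = 116/125 ≈ 0.928000
step 5 [5y] bond c/1=29/400: DF=(124967/100000 − 29/400·(0.982900+0.980200+0.977200+0.928000))/(1+29/400) = 9037/10000 ≈ 0.903700
step 6 [6y] bond c/1=3/200: DF=(1925703/2000000 − 3/200·(0.982900+0.980200+0.977200+0.928000+0.903700))/(1+3/200) = 8781/10000 ≈ 0.878100
step 7 [7y] swap r/1=1432/65069: DF=(1 − 1432/65069·(0.982900+0.980200+0.977200+0.928000+0.903700+0.878100))/(1+1432/65069) = 1071/1250 ≈ 0.856800
step 8 [8y] zero: DF = P = 508/625 ≈ 0.812800

1 1 9829/10000
2 2 4901/5000
3 3 2443/2500
4 4 116/125
5 5 9037/10000
6 6 8781/10000
7 7 1071/1250
8 8 508/625
s(7y) = (1/(1071/1250) − 1)/(7) = 179/7497 ≈ 2.3876%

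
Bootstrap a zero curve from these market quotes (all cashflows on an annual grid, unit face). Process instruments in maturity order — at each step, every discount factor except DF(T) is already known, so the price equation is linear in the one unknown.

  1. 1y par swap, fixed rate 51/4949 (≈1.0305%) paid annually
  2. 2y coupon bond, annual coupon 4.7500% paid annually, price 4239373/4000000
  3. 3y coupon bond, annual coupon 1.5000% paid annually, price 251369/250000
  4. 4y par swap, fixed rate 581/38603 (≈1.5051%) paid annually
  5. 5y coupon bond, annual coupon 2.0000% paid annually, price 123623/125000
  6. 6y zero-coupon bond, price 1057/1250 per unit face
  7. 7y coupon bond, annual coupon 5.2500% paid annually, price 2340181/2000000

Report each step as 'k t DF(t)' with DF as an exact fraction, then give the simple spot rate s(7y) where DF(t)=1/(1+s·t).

1 1 4949/5000
2 2 9669/10000
3 3 9617/10000
4 4 9419/10000
5 5 8939/10000
6 6 1057/1250
7 7 2081/2500
s(7y) = (1/(2081/2500) − 1)/(7) = 419/14567 ≈ 2.8764%

step 1 [1y] swap r/1=51/4949: DF=(1 − 51/4949·(0))/(1+51/4949) = 4949/5000 ≈ 0.989800
step 2 [2y] bond c/1=19/400: DF=(4239373/4000000 − 19/400·(0.989800))/(1+19/400) = 9669/10000 ≈ 0.966900
step 3 [3y] bond c/1=3/200: DF=(251369/250000 − 3/200·(0.989800+0.966900))/(1+3/200) = 9617/10000 ≈ 0.961700
step 4 [4y] swap r/1=581/38603: DF=(1 − 581/38603·(0.989800+0.966900+0.961700))/(1+581/38603) = 9419/10000 ≈ 0.941900
step 5 [5y] bond c/1=1/50: DF=(123623/125000 − 1/50·(0.989800+0.966900+0.961700+0.941900))/(1+1/50) = 8939/10000 ≈ 0.893900
step 6 [6y] zero: DF = P = 1057/1250 ≈ 0.845600
step 7 [7y] bond c/1=21/400: DF=(2340181/2000000 − 21/400·(0.989800+0.966900+0.961700+0.941900+0.893900+0.845600))/(1+21/400) = 2081/2500 ≈ 0.832400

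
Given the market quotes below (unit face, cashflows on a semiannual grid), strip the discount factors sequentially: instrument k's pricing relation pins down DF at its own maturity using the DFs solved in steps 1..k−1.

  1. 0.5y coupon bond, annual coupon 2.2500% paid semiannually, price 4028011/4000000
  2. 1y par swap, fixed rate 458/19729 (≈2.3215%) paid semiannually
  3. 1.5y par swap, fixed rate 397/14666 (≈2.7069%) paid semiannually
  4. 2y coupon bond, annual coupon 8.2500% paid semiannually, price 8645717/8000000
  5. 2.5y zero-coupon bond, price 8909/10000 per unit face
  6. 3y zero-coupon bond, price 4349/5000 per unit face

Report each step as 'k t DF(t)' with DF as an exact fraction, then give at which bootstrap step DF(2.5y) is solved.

step 1 [0.5y] bond c/2=9/800: DF=(4028011/4000000 − 9/800·(0))/(1+9/800) = 4979/5000 ≈ 0.995800
step 2 [1y] swap r/2=229/19729: DF=(1 − 229/19729·(0.995800))/(1+229/19729) = 9771/10000 ≈ 0.977100
step 3 [1.5y] swap r/2=397/29332: DF=(1 − 397/29332·(0.995800+0.977100))/(1+397/29332) = 9603/10000 ≈ 0.960300
step 4 [2y] bond c/2=33/800: DF=(8645717/8000000 − 33/800·(0.995800+0.977100+0.960300))/(1+33/800) = 9217/10000 ≈ 0.921700
step 5 [2.5y] zero: DF = P = 8909/10000 ≈ 0.890900
step 6 [3y] zero: DF = P = 4349/5000 ≈ 0.869800

1 1/2 4979/5000
2 1 9771/10000
3 3/2 9603/10000
4 2 9217/10000
5 5/2 8909/10000
6 3 4349/5000
DF(2.5y) is solved at step 5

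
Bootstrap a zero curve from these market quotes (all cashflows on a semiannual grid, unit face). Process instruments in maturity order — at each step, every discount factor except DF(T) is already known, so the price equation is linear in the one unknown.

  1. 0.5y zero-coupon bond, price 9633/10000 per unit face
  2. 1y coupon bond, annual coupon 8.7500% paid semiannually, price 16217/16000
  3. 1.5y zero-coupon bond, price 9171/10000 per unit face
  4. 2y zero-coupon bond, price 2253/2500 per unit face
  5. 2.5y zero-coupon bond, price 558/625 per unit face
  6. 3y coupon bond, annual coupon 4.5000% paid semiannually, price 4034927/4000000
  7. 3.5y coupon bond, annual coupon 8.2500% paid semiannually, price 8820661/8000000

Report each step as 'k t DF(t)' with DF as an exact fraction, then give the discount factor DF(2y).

step 1 [0.5y] zero: DF = P = 9633/10000 ≈ 0.963300
step 2 [1y] bond c/2=7/160: DF=(16217/16000 − 7/160·(0.963300))/(1+7/160) = 9307/10000 ≈ 0.930700
step 3 [1.5y] zero: DF = P = 9171/10000 ≈ 0.917100
step 4 [2y] zero: DF = P = 2253/2500 ≈ 0.901200
step 5 [2.5y] zero: DF = P = 558/625 ≈ 0.892800
step 6 [3y] bond c/2=9/400: DF=(4034927/4000000 − 9/400·(0.963300+0.930700+0.917100+0.901200+0.892800))/(1+9/400) = 2213/2500 ≈ 0.885200
step 7 [3.5y] bond c/2=33/800: DF=(8820661/8000000 − 33/800·(0.963300+0.930700+0.917100+0.901200+0.892800+0.885200))/(1+33/800) = 4207/5000 ≈ 0.841400

1 1/2 9633/10000
2 1 9307/10000
3 3/2 9171/10000
4 2 2253/2500
5 5/2 558/625
6 3 2213/2500
7 7/2 4207/5000
DF(2y) = 2253/2500 ≈ 0.901200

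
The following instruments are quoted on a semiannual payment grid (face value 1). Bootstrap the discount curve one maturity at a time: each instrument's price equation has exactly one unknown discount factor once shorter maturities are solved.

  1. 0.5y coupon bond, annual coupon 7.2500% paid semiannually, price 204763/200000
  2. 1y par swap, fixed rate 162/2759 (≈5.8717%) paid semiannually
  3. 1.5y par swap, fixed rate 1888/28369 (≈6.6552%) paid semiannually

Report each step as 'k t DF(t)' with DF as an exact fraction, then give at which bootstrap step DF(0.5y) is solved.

1 1/2 247/250
2 1 9433/10000
3 3/2 566/625
DF(0.5y) is solved at step 1

step 1 [0.5y] bond c/2=29/800: DF=(204763/200000 − 29/800·(0))/(1+29/800) = 247/250 ≈ 0.988000
step 2 [1y] swap r/2=81/2759: DF=(1 − 81/2759·(0.988000))/(1+81/2759) = 9433/10000 ≈ 0.943300
step 3 [1.5y] swap r/2=944/28369: DF=(1 − 944/28369·(0.988000+0.943300))/(1+944/28369) = 566/625 ≈ 0.905600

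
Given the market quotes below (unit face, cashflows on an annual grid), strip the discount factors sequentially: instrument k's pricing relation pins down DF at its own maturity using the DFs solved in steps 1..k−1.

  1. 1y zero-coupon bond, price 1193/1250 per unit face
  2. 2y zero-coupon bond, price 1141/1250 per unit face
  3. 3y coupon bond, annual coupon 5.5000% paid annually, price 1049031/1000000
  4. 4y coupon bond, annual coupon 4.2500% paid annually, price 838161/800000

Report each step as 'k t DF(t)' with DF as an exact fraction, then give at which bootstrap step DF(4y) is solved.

1 1 1193/1250
2 2 1141/1250
3 3 897/1000
4 4 8923/10000
DF(4y) is solved at step 4

step 1 [1y] zero: DF = P = 1193/1250 ≈ 0.954400
step 2 [2y] zero: DF = P = 1141/1250 ≈ 0.912800
step 3 [3y] bond c/1=11/200: DF=(1049031/1000000 − 11/200·(0.954400+0.912800))/(1+11/200) = 897/1000 ≈ 0.897000
step 4 [4y] bond c/1=17/400: DF=(838161/800000 − 17/400·(0.954400+0.912800+0.897000))/(1+17/400) = 8923/10000 ≈ 0.892300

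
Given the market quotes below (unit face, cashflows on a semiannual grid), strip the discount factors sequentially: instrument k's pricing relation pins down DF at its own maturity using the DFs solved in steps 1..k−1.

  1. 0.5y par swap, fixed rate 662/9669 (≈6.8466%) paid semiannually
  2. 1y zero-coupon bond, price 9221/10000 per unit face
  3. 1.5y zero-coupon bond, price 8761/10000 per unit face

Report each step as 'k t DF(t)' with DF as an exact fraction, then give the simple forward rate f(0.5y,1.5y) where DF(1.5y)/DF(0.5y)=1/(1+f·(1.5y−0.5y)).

1 1/2 9669/10000
2 1 9221/10000
3 3/2 8761/10000
f(0.5y,1.5y) = ((9669/10000)/(8761/10000) − 1)/(1) = 908/8761 ≈ 10.3641%

step 1 [0.5y] swap r/2=331/9669: DF=(1 − 331/9669·(0))/(1+331/9669) = 9669/10000 ≈ 0.966900
step 2 [1y] zero: DF = P = 9221/10000 ≈ 0.922100
step 3 [1.5y] zero: DF = P = 8761/10000 ≈ 0.876100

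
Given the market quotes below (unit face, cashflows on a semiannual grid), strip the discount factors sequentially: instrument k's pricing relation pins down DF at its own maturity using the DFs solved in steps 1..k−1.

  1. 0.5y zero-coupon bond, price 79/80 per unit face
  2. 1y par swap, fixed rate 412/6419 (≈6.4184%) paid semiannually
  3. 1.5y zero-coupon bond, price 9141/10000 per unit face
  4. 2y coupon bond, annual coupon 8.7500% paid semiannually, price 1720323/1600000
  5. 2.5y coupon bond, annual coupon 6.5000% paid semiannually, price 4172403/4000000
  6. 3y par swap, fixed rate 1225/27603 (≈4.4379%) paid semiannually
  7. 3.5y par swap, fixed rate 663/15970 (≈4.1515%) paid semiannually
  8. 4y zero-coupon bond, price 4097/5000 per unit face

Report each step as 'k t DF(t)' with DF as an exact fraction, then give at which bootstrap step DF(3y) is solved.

1 1/2 79/80
2 1 4691/5000
3 3/2 9141/10000
4 2 9111/10000
5 5/2 4461/5000
6 3 351/400
7 7/2 4337/5000
8 4 4097/5000
DF(3y) is solved at step 6

step 1 [0.5y] zero: DF = P = 79/80 ≈ 0.987500
step 2 [1y] swap r/2=206/6419: DF=(1 − 206/6419·(0.987500))/(1+206/6419) = 4691/5000 ≈ 0.938200
step 3 [1.5y] zero: DF = P = 9141/10000 ≈ 0.914100
step 4 [2y] bond c/2=7/160: DF=(1720323/1600000 − 7/160·(0.987500+0.938200+0.914100))/(1+7/160) = 9111/10000 ≈ 0.911100
step 5 [2.5y] bond c/2=13/400: DF=(4172403/4000000 − 13/400·(0.987500+0.938200+0.914100+0.911100))/(1+13/400) = 4461/5000 ≈ 0.892200
step 6 [3y] swap r/2=1225/55206: DF=(1 − 1225/55206·(0.987500+0.938200+0.914100+0.911100+0.892200))/(1+1225/55206) = 351/400 ≈ 0.877500
step 7 [3.5y] swap r/2=663/31940: DF=(1 − 663/31940·(0.987500+0.938200+0.914100+0.911100+0.892200+0.877500))/(1+663/31940) = 4337/5000 ≈ 0.867400
step 8 [4y] zero: DF = P = 4097/5000 ≈ 0.819400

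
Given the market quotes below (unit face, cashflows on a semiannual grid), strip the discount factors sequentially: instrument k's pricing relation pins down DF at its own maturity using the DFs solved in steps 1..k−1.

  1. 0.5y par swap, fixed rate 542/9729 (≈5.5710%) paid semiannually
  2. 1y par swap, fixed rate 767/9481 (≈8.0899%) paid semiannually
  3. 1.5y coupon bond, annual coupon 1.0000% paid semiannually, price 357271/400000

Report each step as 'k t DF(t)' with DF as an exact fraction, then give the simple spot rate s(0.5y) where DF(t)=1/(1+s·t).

1 1/2 9729/10000
2 1 9233/10000
3 3/2 8793/10000
s(0.5y) = (1/(9729/10000) − 1)/(1/2) = 542/9729 ≈ 5.5710%

step 1 [0.5y] swap r/2=271/9729: DF=(1 − 271/9729·(0))/(1+271/9729) = 9729/10000 ≈ 0.972900
step 2 [1y] swap r/2=767/18962: DF=(1 − 767/18962·(0.972900))/(1+767/18962) = 9233/10000 ≈ 0.923300
step 3 [1.5y] bond c/2=1/200: DF=(357271/400000 − 1/200·(0.972900+0.923300))/(1+1/200) = 8793/10000 ≈ 0.879300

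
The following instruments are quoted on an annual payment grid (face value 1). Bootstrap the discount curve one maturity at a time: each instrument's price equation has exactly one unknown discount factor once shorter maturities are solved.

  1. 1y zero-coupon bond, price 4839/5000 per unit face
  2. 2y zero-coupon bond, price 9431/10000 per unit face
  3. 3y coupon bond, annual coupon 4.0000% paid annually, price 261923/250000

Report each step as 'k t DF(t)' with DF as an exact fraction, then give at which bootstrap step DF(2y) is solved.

1 1 4839/5000
2 2 9431/10000
3 3 9339/10000
DF(2y) is solved at step 2

step 1 [1y] zero: DF = P = 4839/5000 ≈ 0.967800
step 2 [2y] zero: DF = P = 9431/10000 ≈ 0.943100
step 3 [3y] bond c/1=1/25: DF=(261923/250000 − 1/25·(0.967800+0.943100))/(1+1/25) = 9339/10000 ≈ 0.933900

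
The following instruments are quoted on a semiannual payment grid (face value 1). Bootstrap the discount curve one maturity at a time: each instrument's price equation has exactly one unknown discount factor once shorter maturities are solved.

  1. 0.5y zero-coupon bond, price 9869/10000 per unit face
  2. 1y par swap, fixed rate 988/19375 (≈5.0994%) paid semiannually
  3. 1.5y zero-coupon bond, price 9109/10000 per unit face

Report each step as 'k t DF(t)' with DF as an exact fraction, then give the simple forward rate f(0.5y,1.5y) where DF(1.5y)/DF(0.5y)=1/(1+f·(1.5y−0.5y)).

step 1 [0.5y] zero: DF = P = 9869/10000 ≈ 0.986900
step 2 [1y] swap r/2=494/19375: DF=(1 − 494/19375·(0.986900))/(1+494/19375) = 4753/5000 ≈ 0.950600
step 3 [1.5y] zero: DF = P = 9109/10000 ≈ 0.910900

1 1/2 9869/10000
2 1 4753/5000
3 3/2 9109/10000
f(0.5y,1.5y) = ((9869/10000)/(9109/10000) − 1)/(1) = 760/9109 ≈ 8.3434%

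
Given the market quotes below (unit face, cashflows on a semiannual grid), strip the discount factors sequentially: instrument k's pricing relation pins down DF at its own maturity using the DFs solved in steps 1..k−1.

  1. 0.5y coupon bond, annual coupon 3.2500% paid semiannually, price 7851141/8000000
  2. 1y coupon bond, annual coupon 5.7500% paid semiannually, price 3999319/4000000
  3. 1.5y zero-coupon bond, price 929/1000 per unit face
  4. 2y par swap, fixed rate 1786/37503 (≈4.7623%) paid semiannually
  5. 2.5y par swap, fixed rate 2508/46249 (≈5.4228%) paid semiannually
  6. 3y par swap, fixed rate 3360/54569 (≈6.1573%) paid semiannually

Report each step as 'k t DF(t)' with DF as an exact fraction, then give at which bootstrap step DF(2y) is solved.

1 1/2 9657/10000
2 1 9449/10000
3 3/2 929/1000
4 2 9107/10000
5 5/2 4373/5000
6 3 104/125
DF(2y) is solved at step 4

step 1 [0.5y] bond c/2=13/800: DF=(7851141/8000000 − 13/800·(0))/(1+13/800) = 9657/10000 ≈ 0.965700
step 2 [1y] bond c/2=23/800: DF=(3999319/4000000 − 23/800·(0.965700))/(1+23/800) = 9449/10000 ≈ 0.944900
step 3 [1.5y] zero: DF = P = 929/1000 ≈ 0.929000
step 4 [2y] swap r/2=893/37503: DF=(1 − 893/37503·(0.965700+0.944900+0.929000))/(1+893/37503) = 9107/10000 ≈ 0.910700
step 5 [2.5y] swap r/2=1254/46249: DF=(1 − 1254/46249·(0.965700+0.944900+0.929000+0.910700))/(1+1254/46249) = 4373/5000 ≈ 0.874600
step 6 [3y] swap r/2=1680/54569: DF=(1 − 1680/54569·(0.965700+0.944900+0.929000+0.910700+0.874600))/(1+1680/54569) = 104/125 ≈ 0.832000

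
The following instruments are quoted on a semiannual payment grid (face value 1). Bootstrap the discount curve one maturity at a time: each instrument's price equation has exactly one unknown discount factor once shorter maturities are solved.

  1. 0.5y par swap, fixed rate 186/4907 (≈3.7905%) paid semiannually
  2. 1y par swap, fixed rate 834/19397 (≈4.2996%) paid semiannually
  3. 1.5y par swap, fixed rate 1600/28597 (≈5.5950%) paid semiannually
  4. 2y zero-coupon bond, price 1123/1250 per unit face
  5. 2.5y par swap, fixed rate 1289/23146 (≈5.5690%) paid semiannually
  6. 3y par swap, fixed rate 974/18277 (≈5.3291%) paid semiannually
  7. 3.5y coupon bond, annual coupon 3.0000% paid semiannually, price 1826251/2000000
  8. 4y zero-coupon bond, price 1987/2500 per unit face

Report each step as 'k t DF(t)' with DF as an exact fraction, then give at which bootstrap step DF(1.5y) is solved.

1 1/2 4907/5000
2 1 9583/10000
3 3/2 23/25
4 2 1123/1250
5 5/2 8711/10000
6 3 8539/10000
7 7/2 4093/5000
8 4 1987/2500
DF(1.5y) is solved at step 3

step 1 [0.5y] swap r/2=93/4907: DF=(1 − 93/4907·(0))/(1+93/4907) = 4907/5000 ≈ 0.981400
step 2 [1y] swap r/2=417/19397: DF=(1 − 417/19397·(0.981400))/(1+417/19397) = 9583/10000 ≈ 0.958300
step 3 [1.5y] swap r/2=800/28597: DF=(1 − 800/28597·(0.981400+0.958300))/(1+800/28597) = 23/25 ≈ 0.920000
step 4 [2y] zero: DF = P = 1123/1250 ≈ 0.898400
step 5 [2.5y] swap r/2=1289/46292: DF=(1 − 1289/46292·(0.981400+0.958300+0.920000+0.898400))/(1+1289/46292) = 8711/10000 ≈ 0.871100
step 6 [3y] swap r/2=487/18277: DF=(1 − 487/18277·(0.981400+0.958300+0.920000+0.898400+0.871100))/(1+487/18277) = 8539/10000 ≈ 0.853900
step 7 [3.5y] bond c/2=3/200: DF=(1826251/2000000 − 3/200·(0.981400+0.958300+0.920000+0.898400+0.871100+0.853900))/(1+3/200) = 4093/5000 ≈ 0.818600
step 8 [4y] zero: DF = P = 1987/2500 ≈ 0.794800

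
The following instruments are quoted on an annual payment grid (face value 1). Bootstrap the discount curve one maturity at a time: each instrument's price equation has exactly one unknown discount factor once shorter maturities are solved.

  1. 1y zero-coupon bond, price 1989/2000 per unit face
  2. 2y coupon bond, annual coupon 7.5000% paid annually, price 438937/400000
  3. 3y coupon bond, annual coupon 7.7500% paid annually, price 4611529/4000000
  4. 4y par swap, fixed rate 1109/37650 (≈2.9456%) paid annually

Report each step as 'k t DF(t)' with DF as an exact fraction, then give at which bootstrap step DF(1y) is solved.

1 1 1989/2000
2 2 4757/5000
3 3 93/100
4 4 8891/10000
DF(1y) is solved at step 1

step 1 [1y] zero: DF = P = 1989/2000 ≈ 0.994500
step 2 [2y] bond c/1=3/40: DF=(438937/400000 − 3/40·(0.994500))/(1+3/40) = 4757/5000 ≈ 0.951400
step 3 [3y] bond c/1=31/400: DF=(4611529/4000000 − 31/400·(0.994500+0.951400))/(1+31/400) = 93/100 ≈ 0.930000
step 4 [4y] swap r/1=1109/37650: DF=(1 − 1109/37650·(0.994500+0.951400+0.930000))/(1+1109/37650) = 8891/10000 ≈ 0.889100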